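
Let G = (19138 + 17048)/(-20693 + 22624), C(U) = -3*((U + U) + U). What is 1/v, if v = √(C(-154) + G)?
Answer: √1309484478/1356276 ≈ 0.026681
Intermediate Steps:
C(U) = -9*U (C(U) = -3*(2*U + U) = -9*U)
G = 36186/1931 ≈ 18.740
v = 2*√1309484478/1931 (v = √(-9*(-154) + 36186/1931) = √(1386 + 36186/1931) = √(2712552/1931) = 2*√1309484478/1931 ≈ 37.480)
1/v = 1/(2*√1309484478/1931) = √1309484478/1356276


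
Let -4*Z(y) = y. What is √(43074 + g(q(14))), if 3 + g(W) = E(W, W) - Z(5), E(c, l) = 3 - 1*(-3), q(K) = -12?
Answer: √172313/2 ≈ 207.55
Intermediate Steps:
Z(y) = -y/4
E(c, l) = 6 (E(c, l) = 3 + 3 = 6)
g(W) = 17/4 (g(W) = -3 + (6 - (-1)*5/4) = -3 + (6 - 1*(-5/4)) = -3 + (6 + 5/4) = -3 + 29/4 = 17/4)
√(43074 + g(q(14))) = √(43074 + 17/4) = √(172313/4) = √172313/2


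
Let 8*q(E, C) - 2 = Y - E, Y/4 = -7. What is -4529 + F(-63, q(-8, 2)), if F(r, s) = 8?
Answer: -4521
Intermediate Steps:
Y = -28 (Y = 4*(-7) = -28)
q(E, C) = -13/4 - E/8 (q(E, C) = ¼ + (-28 - E)/8 = ¼ + (-7/2 - E/8) = -13/4 - E/8)
-4529 + F(-63, q(-8, 2)) = -4529 + 8 = -4521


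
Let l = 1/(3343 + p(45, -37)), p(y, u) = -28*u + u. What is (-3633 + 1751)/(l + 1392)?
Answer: -8171644/6044065 ≈ -1.3520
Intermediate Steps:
p(y, u) = -27*u
l = 1/4342 (l = 1/(3343 - 27*(-37)) = 1/(3343 + 999) = 1/4342 ≈ 0.00023031)
(-3633 + 1751)/(l + 1392) = (-3633 + 1751)/(1/4342 + 1392) = -1882/6044065/4342 = -1882*4342/6044065 = -8171644/6044065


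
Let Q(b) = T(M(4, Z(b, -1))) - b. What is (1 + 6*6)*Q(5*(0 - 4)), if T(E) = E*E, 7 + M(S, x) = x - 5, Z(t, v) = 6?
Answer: 2072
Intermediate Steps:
M(S, x) = -12 + x (M(S, x) = -7 + (x - 5) = -7 + (-5 + x) = -12 + x)
T(E) = E²
Q(b) = 36 - b (Q(b) = (-12 + 6)² - b = (-6)² - b = 36 - b)
(1 + 6*6)*Q(5*(0 - 4)) = (1 + 6*6)*(36 - 5*(0 - 4)) = (1 + 36)*(36 - 5*(-4)) = 37*(36 - 1*(-20)) = 37*(36 + 20) = 37*56 = 2072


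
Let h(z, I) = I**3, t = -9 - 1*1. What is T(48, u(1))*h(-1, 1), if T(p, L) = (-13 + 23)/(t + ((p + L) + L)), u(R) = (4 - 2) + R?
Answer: 5/22 ≈ 0.22727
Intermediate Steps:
t = -10 (t = -9 - 1 = -10)
u(R) = 2 + R
T(p, L) = 10/(-10 + p + 2*L) (T(p, L) = (-13 + 23)/(-10 + ((p + L) + L)) = 10/(-10 + ((L + p) + L)) = 10/(-10 + (p + 2*L)) = 10/(-10 + p + 2*L))
T(48, u(1))*h(-1, 1) = (10/(-10 + 48 + 2*(2 + 1)))*1**3 = (10/(-10 + 48 + 2*3))*1 = (10/(-10 + 48 + 6))*1 = (10/44)*1 = (10*(1/44))*1 = (5/22)*1 = 5/22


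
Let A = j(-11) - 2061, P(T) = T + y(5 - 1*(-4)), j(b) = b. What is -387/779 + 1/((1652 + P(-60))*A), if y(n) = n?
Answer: -1283785043/2584154888 ≈ -0.49679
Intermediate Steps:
P(T) = 9 + T (P(T) = T + (5 - 1*(-4)) = T + (5 + 4) = T + 9 = 9 + T)
A = -2072 (A = -11 - 2061 = -2072)
-387/779 + 1/((1652 + P(-60))*A) = -387/779 + 1/((1652 + (9 - 60))*(-2072)) = -387*1/779 - 1/2072/(1652 - 51) = -387/779 - 1/2072/1601 = -387/779 + (1/1601)*(-1/2072) = -387/779 - 1/3317272 = -1283785043/2584154888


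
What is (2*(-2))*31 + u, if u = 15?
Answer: -109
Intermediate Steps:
(2*(-2))*31 + u = (2*(-2))*31 + 15 = -4*31 + 15 = -124 + 15 = -109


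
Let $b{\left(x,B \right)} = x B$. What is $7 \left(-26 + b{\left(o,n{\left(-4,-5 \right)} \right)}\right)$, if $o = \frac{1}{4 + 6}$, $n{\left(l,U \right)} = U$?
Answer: $- \frac{371}{2} \approx -185.5$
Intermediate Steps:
$o = \frac{1}{10} \approx 0.1$
$b{\left(x,B \right)} = B x$
$7 \left(-26 + b{\left(o,n{\left(-4,-5 \right)} \right)}\right) = 7 \left(-26 - \frac{1}{2}\right) = 7 \left(- \frac{53}{2}\right) = - \frac{371}{2}$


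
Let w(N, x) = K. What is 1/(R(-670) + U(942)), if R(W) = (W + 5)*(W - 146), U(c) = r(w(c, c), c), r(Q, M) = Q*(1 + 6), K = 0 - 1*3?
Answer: 1/542619 ≈ 1.8429e-6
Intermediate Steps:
K = -3 (K = 0 - 3 = -3)
w(N, x) = -3
r(Q, M) = 7*Q (r(Q, M) = Q*7 = 7*Q)
U(c) = -21 (U(c) = 7*(-3) = -21)
R(W) = (-146 + W)*(5 + W) (R(W) = (5 + W)*(-146 + W) = (-146 + W)*(5 + W))
1/(R(-670) + U(942)) = 1/((-730 + (-670)**2 - 141*(-670)) - 21) = 1/((-730 + 448900 + 94470) - 21) = 1/(542640 - 21) = 1/542619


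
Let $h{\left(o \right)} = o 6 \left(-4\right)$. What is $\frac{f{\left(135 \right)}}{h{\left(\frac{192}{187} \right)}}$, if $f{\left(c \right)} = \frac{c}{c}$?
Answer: $- \frac{187}{4608} \approx -0.040582$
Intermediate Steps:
$h{\left(o \right)} = - 24 o$ ($h{\left(o \right)} = 6 o \left(-4\right) = - 24 o$)
$f{\left(c \right)} = 1$
$\frac{f{\left(135 \right)}}{h{\left(\frac{192}{187} \right)}} = 1 \frac{1}{\left(-24\right) \frac{192}{187}} = 1 \frac{1}{- \frac{4608}{187}} = 1 \left(- \frac{187}{4608}\right) = - \frac{187}{4608}$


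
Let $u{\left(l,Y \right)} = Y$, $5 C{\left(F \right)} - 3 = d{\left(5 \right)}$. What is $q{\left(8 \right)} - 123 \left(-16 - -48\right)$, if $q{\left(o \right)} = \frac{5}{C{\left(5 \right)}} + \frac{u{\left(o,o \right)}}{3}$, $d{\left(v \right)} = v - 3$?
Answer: $- \frac{11785}{3} \approx -3928.3$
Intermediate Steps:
$d{\left(v \right)} = -3 + v$
$C{\left(F \right)} = 1$ ($C{\left(F \right)} = \frac{3}{5} + \frac{-3 + 5}{5} = \frac{3}{5} + \frac{1}{5} \cdot 2 = \frac{3}{5} + \frac{2}{5} = 1$)
$q{\left(o \right)} = 5 + \frac{o}{3}$ ($q{\left(o \right)} = \frac{5}{1} + \frac{o}{3} = 5 \cdot 1 + o \frac{1}{3} = 5 + \frac{o}{3}$)
$q{\left(8 \right)} - 123 \left(-16 - -48\right) = \left(5 + \frac{1}{3} \cdot 8\right) - 123 \left(-16 - -48\right) = \left(5 + \frac{8}{3}\right) - 123 \left(-16 + 48\right) = \frac{23}{3} - 3936 = - \frac{11785}{3}$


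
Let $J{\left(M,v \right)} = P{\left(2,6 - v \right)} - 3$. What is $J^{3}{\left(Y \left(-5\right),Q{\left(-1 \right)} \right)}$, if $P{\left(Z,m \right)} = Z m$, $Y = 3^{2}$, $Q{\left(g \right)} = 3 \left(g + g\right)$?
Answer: $9261$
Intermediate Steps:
$Q{\left(g \right)} = 6 g$ ($Q{\left(g \right)} = 3 \cdot 2 g = 6 g$)
$Y = 9$
$J{\left(M,v \right)} = 9 - 2 v$ ($J{\left(M,v \right)} = 2 \left(6 - v\right) - 3 = \left(12 - 2 v\right) - 3 = 9 - 2 v$)
$J^{3}{\left(Y \left(-5\right),Q{\left(-1 \right)} \right)} = \left(9 - 2 \cdot 6 \left(-1\right)\right)^{3} = \left(9 - -12\right)^{3} = \left(9 + 12\right)^{3} = 21^{3} = 9261$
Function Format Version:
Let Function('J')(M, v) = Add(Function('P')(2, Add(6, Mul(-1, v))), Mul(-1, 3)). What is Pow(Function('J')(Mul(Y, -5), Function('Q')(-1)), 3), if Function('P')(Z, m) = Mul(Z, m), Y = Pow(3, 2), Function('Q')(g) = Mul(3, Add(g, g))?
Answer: 9261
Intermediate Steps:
Function('Q')(g) = Mul(6, g) (Function('Q')(g) = Mul(3, Mul(2, g)) = Mul(6, g))
Y = 9
Function('J')(M, v) = Add(9, Mul(-2, v)) (Function('J')(M, v) = Add(Mul(2, Add(6, Mul(-1, v))), Mul(-1, 3)) = Add(Add(12, Mul(-2, v)), -3) = Add(9, Mul(-2, v)))
Pow(Function('J')(Mul(Y, -5), Function('Q')(-1)), 3) = Pow(Add(9, Mul(-2, Mul(6, -1))), 3) = Pow(Add(9, Mul(-2, -6)), 3) = Pow(Add(9, 12), 3) = Pow(21, 3) = 9261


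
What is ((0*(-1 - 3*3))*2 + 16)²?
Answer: 256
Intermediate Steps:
((0*(-1 - 3*3))*2 + 16)² = ((0*(-1 - 9))*2 + 16)² = ((0*(-10))*2 + 16)² = (0*2 + 16)² = (0 + 16)² = 16² = 256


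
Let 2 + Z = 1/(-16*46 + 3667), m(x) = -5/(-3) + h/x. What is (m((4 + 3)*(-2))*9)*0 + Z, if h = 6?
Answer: -5861/2931 ≈ -1.9997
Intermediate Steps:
m(x) = 5/3 + 6/x (m(x) = -5/(-3) + 6/x = -5*(-1/3) + 6/x = 5/3 + 6/x)
Z = -5861/2931 (Z = -2 + 1/(-16*46 + 3667) = -2 + 1/(-736 + 3667) = -2 + 1/2931 = -5861/2931 ≈ -1.9997)
(m((4 + 3)*(-2))*9)*0 + Z = ((5/3 + 6/(((4 + 3)*(-2))))*9)*0 - 5861/2931 = ((5/3 + 6/((7*(-2))))*9)*0 - 5861/2931 = ((5/3 + 6/(-14))*9)*0 - 5861/2931 = ((5/3 + 6*(-1/14))*9)*0 - 5861/2931 = ((5/3 - 3/7)*9)*0 - 5861/2931 = ((26/21)*9)*0 - 5861/2931 = (78/7)*0 - 5861/2931 = 0 - 5861/2931 = -5861/2931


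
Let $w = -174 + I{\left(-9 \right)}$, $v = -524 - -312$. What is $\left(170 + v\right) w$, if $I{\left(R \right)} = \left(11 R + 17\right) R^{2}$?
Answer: $286272$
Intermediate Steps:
$v = -212$ ($v = -524 + 312 = -212$)
$I{\left(R \right)} = R^{2} \left(17 + 11 R\right)$ ($I{\left(R \right)} = \left(17 + 11 R\right) R^{2} = R^{2} \left(17 + 11 R\right)$)
$w = -6816$ ($w = -174 + \left(-9\right)^{2} \left(17 + 11 \left(-9\right)\right) = -174 + 81 \left(17 - 99\right) = -174 + 81 \left(-82\right) = -174 - 6642 = -6816$)
$\left(170 + v\right) w = \left(170 - 212\right) \left(-6816\right) = \left(-42\right) \left(-6816\right) = 286272$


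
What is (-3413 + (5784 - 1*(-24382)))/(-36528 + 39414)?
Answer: 26753/2886 ≈ 9.2699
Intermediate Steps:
(-3413 + (5784 - 1*(-24382)))/(-36528 + 39414) = (-3413 + (5784 + 24382))/2886 = (-3413 + 30166)*(1/2886) = 26753*(1/2886) = 26753/2886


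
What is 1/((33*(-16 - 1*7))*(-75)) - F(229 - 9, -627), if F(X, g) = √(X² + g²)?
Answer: 1/56925 - 11*√3649 ≈ -664.48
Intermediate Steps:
1/((33*(-16 - 1*7))*(-75)) - F(229 - 9, -627) = 1/((33*(-16 - 1*7))*(-75)) - √((229 - 9)² + (-627)²) = 1/((33*(-16 - 7))*(-75)) - √(220² + 393129) = 1/((33*(-23))*(-75)) - √(48400 + 393129) = 1/(-759*(-75)) - √441529 = 1/56925 - 11*√3649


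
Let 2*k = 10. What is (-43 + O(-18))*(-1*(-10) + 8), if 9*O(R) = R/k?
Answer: -3906/5 ≈ -781.20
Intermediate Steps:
k = 5 (k = (½)*10 = 5)
O(R) = R/45 (O(R) = (R/5)/9 = R/45)
(-43 + O(-18))*(-1*(-10) + 8) = (-43 + (1/45)*(-18))*(-1*(-10) + 8) = (-43 - ⅖)*(10 + 8) = -217/5*18 = -3906/5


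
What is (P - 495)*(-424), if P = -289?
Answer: 332416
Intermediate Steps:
(P - 495)*(-424) = (-289 - 495)*(-424) = -784*(-424) = 332416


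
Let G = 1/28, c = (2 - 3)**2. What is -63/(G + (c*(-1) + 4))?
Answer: -1764/85 ≈ -20.753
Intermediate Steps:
c = 1 (c = (-1)**2 = 1)
G = 1/28 ≈ 0.035714
-63/(G + (c*(-1) + 4)) = -63/(1/28 + (1*(-1) + 4)) = -63/(1/28 + (-1 + 4)) = -63/(1/28 + 3) = -63/85/28 = -63*28/85 = -1764/85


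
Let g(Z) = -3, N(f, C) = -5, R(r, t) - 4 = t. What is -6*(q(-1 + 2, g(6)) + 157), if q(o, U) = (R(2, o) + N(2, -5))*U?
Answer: -942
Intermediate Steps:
R(r, t) = 4 + t
q(o, U) = U*(-1 + o) (q(o, U) = ((4 + o) - 5)*U = (-1 + o)*U = U*(-1 + o))
-6*(q(-1 + 2, g(6)) + 157) = -6*(-3*(-1 + (-1 + 2)) + 157) = -6*(-3*(-1 + 1) + 157) = -6*(-3*0 + 157) = -6*(0 + 157) = -6*157 = -942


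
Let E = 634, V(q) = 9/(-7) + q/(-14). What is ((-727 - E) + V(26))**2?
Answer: 91183401/49 ≈ 1.8609e+6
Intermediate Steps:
V(q) = -9/7 - q/14 (V(q) = 9*(-1/7) + q*(-1/14) = -9/7 - q/14)
((-727 - E) + V(26))**2 = ((-727 - 1*634) + (-9/7 - 1/14*26))**2 = ((-727 - 634) + (-9/7 - 13/7))**2 = (-1361 - 22/7)**2 = (-9549/7)**2 = 91183401/49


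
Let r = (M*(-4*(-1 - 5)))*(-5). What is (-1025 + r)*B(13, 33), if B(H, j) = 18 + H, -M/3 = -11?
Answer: -154535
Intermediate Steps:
M = 33 (M = -3*(-11) = 33)
r = -3960 (r = (33*(-4*(-1 - 5)))*(-5) = (33*(-4*(-6)))*(-5) = (33*24)*(-5) = 792*(-5) = -3960)
(-1025 + r)*B(13, 33) = (-1025 - 3960)*(18 + 13) = -4985*31 = -154535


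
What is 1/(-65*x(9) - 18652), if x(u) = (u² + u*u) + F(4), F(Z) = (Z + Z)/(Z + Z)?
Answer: -1/29247 ≈ -3.4192e-5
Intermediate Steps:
F(Z) = 1 (F(Z) = (2*Z)/((2*Z)) = (2*Z)*(1/(2*Z)) = 1)
x(u) = 1 + 2*u² (x(u) = (u² + u*u) + 1 = (u² + u²) + 1 = 2*u² + 1 = 1 + 2*u²)
1/(-65*x(9) - 18652) = 1/(-65*(1 + 2*9²) - 18652) = 1/(-65*(1 + 2*81) - 18652) = 1/(-65*(1 + 162) - 18652) = 1/(-65*163 - 18652) = 1/(-10595 - 18652) = 1/(-29247) = -1/29247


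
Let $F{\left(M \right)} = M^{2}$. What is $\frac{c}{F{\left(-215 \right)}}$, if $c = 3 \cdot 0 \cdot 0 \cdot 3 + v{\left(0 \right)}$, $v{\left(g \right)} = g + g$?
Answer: $0$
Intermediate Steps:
$v{\left(g \right)} = 2 g$
$c = 0$ ($c = 3 \cdot 0 \cdot 0 \cdot 3 + 2 \cdot 0 = 0 \cdot 0 \cdot 3 + 0 = 0 \cdot 3 + 0 = 0 + 0 = 0$)
$\frac{c}{F{\left(-215 \right)}} = \frac{0}{\left(-215\right)^{2}} = \frac{0}{46225} = 0 \cdot \frac{1}{46225} = 0$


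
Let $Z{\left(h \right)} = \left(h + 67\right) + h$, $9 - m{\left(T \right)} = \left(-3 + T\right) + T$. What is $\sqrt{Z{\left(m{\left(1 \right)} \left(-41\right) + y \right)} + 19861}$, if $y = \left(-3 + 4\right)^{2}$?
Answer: $7 \sqrt{390} \approx 138.24$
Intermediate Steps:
$m{\left(T \right)} = 12 - 2 T$ ($m{\left(T \right)} = 9 - \left(\left(-3 + T\right) + T\right) = 9 - \left(-3 + 2 T\right) = 12 - 2 T$)
$y = 1$ ($y = 1^{2} = 1$)
$Z{\left(h \right)} = 67 + 2 h$ ($Z{\left(h \right)} = \left(67 + h\right) + h = 67 + 2 h$)
$\sqrt{Z{\left(m{\left(1 \right)} \left(-41\right) + y \right)} + 19861} = \sqrt{\left(67 + 2 \left(\left(12 - 2\right) \left(-41\right) + 1\right)\right) + 19861} = \sqrt{\left(67 + 2 \left(10 \left(-41\right) + 1\right)\right) + 19861} = \sqrt{\left(67 + 2 \left(-410 + 1\right)\right) + 19861} = \sqrt{\left(67 + 2 \left(-409\right)\right) + 19861} = \sqrt{\left(67 - 818\right) + 19861} = \sqrt{-751 + 19861} = \sqrt{19110} = 7 \sqrt{390}$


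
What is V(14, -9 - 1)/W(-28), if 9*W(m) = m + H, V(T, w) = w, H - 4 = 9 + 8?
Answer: 90/7 ≈ 12.857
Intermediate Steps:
H = 21 (H = 4 + (9 + 8) = 4 + 17 = 21)
W(m) = 7/3 + m/9 (W(m) = (m + 21)/9 = (21 + m)/9 = 7/3 + m/9)
V(14, -9 - 1)/W(-28) = (-9 - 1)/(7/3 + (⅑)*(-28)) = -10/(7/3 - 28/9) = -10/(-7/9) = -10*(-9/7) = 90/7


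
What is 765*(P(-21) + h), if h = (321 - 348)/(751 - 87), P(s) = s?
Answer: -10687815/664 ≈ -16096.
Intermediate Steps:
h = -27/664 ≈ -0.040663
765*(P(-21) + h) = 765*(-21 - 27/664) = 765*(-13971/664) = -10687815/664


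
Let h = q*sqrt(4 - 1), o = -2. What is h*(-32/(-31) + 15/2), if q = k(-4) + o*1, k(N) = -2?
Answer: -1058*sqrt(3)/31 ≈ -59.113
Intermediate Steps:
q = -4 (q = -2 - 2*1 = -2 - 2 = -4)
h = -4*sqrt(3) (h = -4*sqrt(4 - 1) = -4*sqrt(3) ≈ -6.9282)
h*(-32/(-31) + 15/2) = (-4*sqrt(3))*(-32/(-31) + 15/2) = (-4*sqrt(3))*(-32*(-1/31) + 15*(1/2)) = (-4*sqrt(3))*(32/31 + 15/2) = -4*sqrt(3)*(529/62) = -1058*sqrt(3)/31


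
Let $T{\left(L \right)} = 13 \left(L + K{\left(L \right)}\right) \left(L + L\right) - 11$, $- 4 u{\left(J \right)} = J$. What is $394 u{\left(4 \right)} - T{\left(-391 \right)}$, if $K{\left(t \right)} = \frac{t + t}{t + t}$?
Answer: $-3965123$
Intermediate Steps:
$u{\left(J \right)} = - \frac{J}{4}$
$K{\left(t \right)} = 1$ ($K{\left(t \right)} = \frac{2 t}{2 t} = 2 t \frac{1}{2 t} = 1$)
$T{\left(L \right)} = -11 + 26 L \left(1 + L\right)$ ($T{\left(L \right)} = 13 \left(L + 1\right) \left(L + L\right) - 11 = 13 \left(1 + L\right) 2 L - 11 = 13 \cdot 2 L \left(1 + L\right) - 11 = 26 L \left(1 + L\right) - 11 = -11 + 26 L \left(1 + L\right)$)
$394 u{\left(4 \right)} - T{\left(-391 \right)} = 394 \left(\left(- \frac{1}{4}\right) 4\right) - \left(-11 + 26 \left(-391\right) + 26 \left(-391\right)^{2}\right) = 394 \left(-1\right) - \left(-11 - 10166 + 26 \cdot 152881\right) = -394 - \left(-11 - 10166 + 3974906\right) = -394 - 3964729 = -3965123$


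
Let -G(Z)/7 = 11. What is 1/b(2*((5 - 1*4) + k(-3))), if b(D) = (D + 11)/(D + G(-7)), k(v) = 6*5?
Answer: -15/73 ≈ -0.20548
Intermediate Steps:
G(Z) = -77 (G(Z) = -7*11 = -77)
k(v) = 30
b(D) = (11 + D)/(-77 + D) (b(D) = (D + 11)/(D - 77) = (11 + D)/(-77 + D))
1/b(2*((5 - 1*4) + k(-3))) = 1/((11 + 2*((5 - 1*4) + 30))/(-77 + 2*((5 - 1*4) + 30))) = 1/((11 + 2*((5 - 4) + 30))/(-77 + 2*((5 - 4) + 30))) = 1/((11 + 2*(1 + 30))/(-77 + 2*(1 + 30))) = 1/((11 + 2*31)/(-77 + 2*31)) = 1/((11 + 62)/(-77 + 62)) = 1/(73/(-15)) = 1/(-1/15*73) = 1/(-73/15) = -15/73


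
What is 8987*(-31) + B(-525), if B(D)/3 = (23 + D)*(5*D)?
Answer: 3674653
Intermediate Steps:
B(D) = 15*D*(23 + D) (B(D) = 3*((23 + D)*(5*D)) = 3*(5*D*(23 + D)) = 15*D*(23 + D))
8987*(-31) + B(-525) = 8987*(-31) + 15*(-525)*(23 - 525) = -278597 + 15*(-525)*(-502) = -278597 + 3953250 = 3674653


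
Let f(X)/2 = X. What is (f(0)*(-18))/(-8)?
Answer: 0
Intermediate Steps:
f(X) = 2*X
(f(0)*(-18))/(-8) = ((2*0)*(-18))/(-8) = (0*(-18))*(-⅛) = 0*(-⅛) = 0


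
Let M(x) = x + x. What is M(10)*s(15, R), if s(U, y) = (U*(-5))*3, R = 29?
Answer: -4500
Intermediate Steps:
s(U, y) = -15*U (s(U, y) = -5*U*3 = -15*U)
M(x) = 2*x
M(10)*s(15, R) = (2*10)*(-15*15) = 20*(-225) = -4500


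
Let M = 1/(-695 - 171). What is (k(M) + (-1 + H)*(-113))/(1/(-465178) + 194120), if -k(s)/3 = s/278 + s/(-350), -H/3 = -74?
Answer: -17479644250862692/135872684190453325 ≈ -0.12865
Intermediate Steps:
H = 222 (H = -3*(-74) = 222)
M = -1/866 (M = 1/(-866) = -1/866 ≈ -0.0011547)
k(s) = -54*s/24325 (k(s) = -3*(s/278 + s/(-350)) = -3*(s*(1/278) + s*(-1/350)) = -3*(s/278 - s/350) = -54*s/24325)
(k(M) + (-1 + H)*(-113))/(1/(-465178) + 194120) = (-54/24325*(-1/866) + (-1 + 222)*(-113))/(1/(-465178) + 194120) = (27/10532725 + 221*(-113))/(-1/465178 + 194120) = (27/10532725 - 24973)/(90300353359/465178) = -263033741398/10532725*465178/90300353359 = -17479644250862692/135872684190453325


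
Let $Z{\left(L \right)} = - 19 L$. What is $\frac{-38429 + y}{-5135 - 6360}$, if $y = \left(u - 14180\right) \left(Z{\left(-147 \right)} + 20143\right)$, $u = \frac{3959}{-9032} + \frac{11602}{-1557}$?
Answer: $\frac{4728070633666}{166996035} \approx 28312.0$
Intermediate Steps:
$u = - \frac{110953427}{14062824}$ ($u = 3959 \left(- \frac{1}{9032}\right) + 11602 \left(- \frac{1}{1557}\right) = - \frac{3959}{9032} - \frac{11602}{1557} = - \frac{110953427}{14062824} \approx -7.8898$)
$y = - \frac{572028994140649}{1757853}$ ($y = \left(- \frac{110953427}{14062824} - 14180\right) \left(\left(-19\right) \left(-147\right) + 20143\right) = - \frac{199521797747 \left(2793 + 20143\right)}{14062824} = \left(- \frac{199521797747}{14062824}\right) 22936 = - \frac{572028994140649}{1757853} \approx -3.2541 \cdot 10^{8}$)
$\frac{-38429 + y}{-5135 - 6360} = \frac{-38429 - \frac{572028994140649}{1757853}}{-5135 - 6360} = - \frac{572096546673586}{1757853 \left(-11495\right)} = \left(- \frac{572096546673586}{1757853}\right) \left(- \frac{1}{11495}\right) = \frac{4728070633666}{166996035}$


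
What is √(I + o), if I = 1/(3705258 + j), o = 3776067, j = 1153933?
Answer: √89159501557235805418/4859191 ≈ 1943.2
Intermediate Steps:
I = 1/4859191 (I = 1/(3705258 + 1153933) = 1/4859191 ≈ 2.0580e-7)
√(I + o) = √(1/4859191 + 3776067) = √(18348630781798/4859191) = √89159501557235805418/4859191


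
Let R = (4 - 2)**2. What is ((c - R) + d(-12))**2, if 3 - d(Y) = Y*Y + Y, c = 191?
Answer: 3364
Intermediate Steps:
R = 4 (R = 2**2 = 4)
d(Y) = 3 - Y - Y**2 (d(Y) = 3 - (Y*Y + Y) = 3 - (Y**2 + Y) = 3 - (Y + Y**2) = 3 + (-Y - Y**2) = 3 - Y - Y**2)
((c - R) + d(-12))**2 = ((191 - 1*4) + (3 - 1*(-12) - 1*(-12)**2))**2 = ((191 - 4) + (3 + 12 - 1*144))**2 = (187 + (3 + 12 - 144))**2 = (187 - 129)**2 = 58**2 = 3364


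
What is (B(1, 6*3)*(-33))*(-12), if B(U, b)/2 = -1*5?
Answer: -3960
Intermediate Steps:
B(U, b) = -10 (B(U, b) = 2*(-1*5) = 2*(-5) = -10)
(B(1, 6*3)*(-33))*(-12) = -10*(-33)*(-12) = 330*(-12) = -3960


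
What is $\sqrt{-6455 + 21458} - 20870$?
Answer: $-20870 + 3 \sqrt{1667} \approx -20748.0$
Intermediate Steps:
$\sqrt{-6455 + 21458} - 20870 = \sqrt{15003} - 20870 = 3 \sqrt{1667} - 20870 = -20870 + 3 \sqrt{1667}$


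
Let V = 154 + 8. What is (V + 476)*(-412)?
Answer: -262856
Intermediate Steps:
V = 162
(V + 476)*(-412) = (162 + 476)*(-412) = 638*(-412) = -262856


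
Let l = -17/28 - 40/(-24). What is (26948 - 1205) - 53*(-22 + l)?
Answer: 2255639/84 ≈ 26853.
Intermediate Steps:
l = 89/84 (l = -17*1/28 - 40*(-1/24) = -17/28 + 5/3 = 89/84 ≈ 1.0595)
(26948 - 1205) - 53*(-22 + l) = (26948 - 1205) - 53*(-22 + 89/84) = 25743 - 53*(-1759/84) = 25743 + 93227/84 = 2255639/84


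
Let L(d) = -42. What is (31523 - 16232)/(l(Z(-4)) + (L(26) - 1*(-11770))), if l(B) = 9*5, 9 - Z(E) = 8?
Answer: 15291/11773 ≈ 1.2988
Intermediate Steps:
Z(E) = 1 (Z(E) = 9 - 1*8 = 9 - 8 = 1)
l(B) = 45
(31523 - 16232)/(l(Z(-4)) + (L(26) - 1*(-11770))) = (31523 - 16232)/(45 + (-42 - 1*(-11770))) = 15291/(45 + (-42 + 11770)) = 15291/(45 + 11728) = 15291/11773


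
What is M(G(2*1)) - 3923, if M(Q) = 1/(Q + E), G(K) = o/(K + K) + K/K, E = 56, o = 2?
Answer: -451143/115 ≈ -3923.0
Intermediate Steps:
G(K) = 1 + 1/K (G(K) = 2/(K + K) + K/K = 2/((2*K)) + 1 = 2*(1/(2*K)) + 1 = 1/K + 1 = 1 + 1/K)
M(Q) = 1/(56 + Q) (M(Q) = 1/(Q + 56) = 1/(56 + Q))
M(G(2*1)) - 3923 = 1/(56 + (1 + 2*1)/((2*1))) - 3923 = 1/(56 + (1 + 2)/2) - 3923 = 1/(56 + (½)*3) - 3923 = 1/(56 + 3/2) - 3923 = 1/(115/2) - 3923 = 2/115 - 3923 = -451143/115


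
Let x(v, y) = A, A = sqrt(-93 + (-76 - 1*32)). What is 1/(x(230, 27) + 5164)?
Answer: 5164/26667097 - I*sqrt(201)/26667097 ≈ 0.00019365 - 5.3165e-7*I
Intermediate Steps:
A = I*sqrt(201) (A = sqrt(-93 + (-76 - 32)) = sqrt(-93 - 108) = sqrt(-201) = I*sqrt(201) ≈ 14.177*I)
x(v, y) = I*sqrt(201)
1/(x(230, 27) + 5164) = 1/(I*sqrt(201) + 5164) = 1/(5164 + I*sqrt(201))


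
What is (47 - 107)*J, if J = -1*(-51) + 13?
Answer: -3840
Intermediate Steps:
J = 64 (J = 51 + 13 = 64)
(47 - 107)*J = (47 - 107)*64 = -60*64 = -3840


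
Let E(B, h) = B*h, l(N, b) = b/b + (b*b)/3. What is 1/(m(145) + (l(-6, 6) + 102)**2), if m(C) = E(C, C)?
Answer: 1/34250 ≈ 2.9197e-5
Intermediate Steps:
l(N, b) = 1 + b**2/3 (l(N, b) = 1 + b**2*(1/3) = 1 + b**2/3)
m(C) = C**2 (m(C) = C*C = C**2)
1/(m(145) + (l(-6, 6) + 102)**2) = 1/(145**2 + ((1 + (1/3)*6**2) + 102)**2) = 1/(21025 + ((1 + (1/3)*36) + 102)**2) = 1/(21025 + ((1 + 12) + 102)**2) = 1/(21025 + (13 + 102)**2) = 1/(21025 + 115**2) = 1/(21025 + 13225) = 1/34250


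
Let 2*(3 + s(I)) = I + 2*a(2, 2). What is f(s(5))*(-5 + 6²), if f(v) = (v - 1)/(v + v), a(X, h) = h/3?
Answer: -155/2 ≈ -77.500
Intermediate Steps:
a(X, h) = h/3 (a(X, h) = h*(⅓) = h/3)
s(I) = -7/3 + I/2 (s(I) = -3 + (I + 2*((⅓)*2))/2 = -3 + (I + 2*(⅔))/2 = -3 + (I + 4/3)/2 = -3 + (4/3 + I)/2 = -3 + (⅔ + I/2) = -7/3 + I/2)
f(v) = (-1 + v)/(2*v) (f(v) = (-1 + v)/((2*v)) = (-1 + v)*(1/(2*v)) = (-1 + v)/(2*v))
f(s(5))*(-5 + 6²) = ((-1 + (-7/3 + (½)*5))/(2*(-7/3 + (½)*5)))*(-5 + 6²) = ((-1 + (-7/3 + 5/2))/(2*(-7/3 + 5/2)))*(-5 + 36) = ((-1 + ⅙)/(2*(⅙)))*31 = ((½)*6*(-⅚))*31 = -5/2*31 = -155/2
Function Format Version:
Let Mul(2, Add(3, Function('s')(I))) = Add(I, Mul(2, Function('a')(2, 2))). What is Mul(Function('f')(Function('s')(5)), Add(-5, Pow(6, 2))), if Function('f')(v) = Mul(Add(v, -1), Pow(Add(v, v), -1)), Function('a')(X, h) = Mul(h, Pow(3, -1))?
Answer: Rational(-155, 2) ≈ -77.500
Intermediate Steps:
Function('a')(X, h) = Mul(Rational(1, 3), h) (Function('a')(X, h) = Mul(h, Rational(1, 3)) = Mul(Rational(1, 3), h))
Function('s')(I) = Add(Rational(-7, 3), Mul(Rational(1, 2), I)) (Function('s')(I) = Add(-3, Mul(Rational(1, 2), Add(I, Mul(2, Mul(Rational(1, 3), 2))))) = Add(-3, Mul(Rational(1, 2), Add(I, Mul(2, Rational(2, 3))))) = Add(-3, Mul(Rational(1, 2), Add(I, Rational(4, 3)))) = Add(-3, Mul(Rational(1, 2), Add(Rational(4, 3), I))) = Add(-3, Add(Rational(2, 3), Mul(Rational(1, 2), I))) = Add(Rational(-7, 3), Mul(Rational(1, 2), I)))
Function('f')(v) = Mul(Rational(1, 2), Pow(v, -1), Add(-1, v)) (Function('f')(v) = Mul(Add(-1, v), Pow(Mul(2, v), -1)) = Mul(Add(-1, v), Mul(Rational(1, 2), Pow(v, -1))) = Mul(Rational(1, 2), Pow(v, -1), Add(-1, v)))
Mul(Function('f')(Function('s')(5)), Add(-5, Pow(6, 2))) = Mul(Mul(Rational(1, 2), Pow(Add(Rational(-7, 3), Mul(Rational(1, 2), 5)), -1), Add(-1, Add(Rational(-7, 3), Mul(Rational(1, 2), 5)))), Add(-5, Pow(6, 2))) = Mul(Mul(Rational(1, 2), Pow(Add(Rational(-7, 3), Rational(5, 2)), -1), Add(-1, Add(Rational(-7, 3), Rational(5, 2)))), Add(-5, 36)) = Mul(Mul(Rational(1, 2), Pow(Rational(1, 6), -1), Add(-1, Rational(1, 6))), 31) = Mul(Mul(Rational(1, 2), 6, Rational(-5, 6)), 31) = Mul(Rational(-5, 2), 31) = Rational(-155, 2)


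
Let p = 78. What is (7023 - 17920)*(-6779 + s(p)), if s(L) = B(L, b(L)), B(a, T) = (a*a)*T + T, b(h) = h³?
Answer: -31466636410477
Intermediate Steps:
B(a, T) = T + T*a² (B(a, T) = a²*T + T = T*a² + T = T + T*a²)
s(L) = L³*(1 + L²)
(7023 - 17920)*(-6779 + s(p)) = (7023 - 17920)*(-6779 + (78³ + 78⁵)) = -10897*(-6779 + (474552 + 2887174368)) = -10897*(-6779 + 2887648920) = -10897*2887642141 = -31466636410477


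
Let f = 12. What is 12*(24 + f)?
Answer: 432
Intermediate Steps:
12*(24 + f) = 12*(24 + 12) = 12*36 = 432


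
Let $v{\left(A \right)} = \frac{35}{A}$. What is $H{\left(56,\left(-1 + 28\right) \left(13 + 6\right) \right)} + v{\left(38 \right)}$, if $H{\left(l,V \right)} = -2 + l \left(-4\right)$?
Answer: $- \frac{8553}{38} \approx -225.08$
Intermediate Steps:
$H{\left(l,V \right)} = -2 - 4 l$
$H{\left(56,\left(-1 + 28\right) \left(13 + 6\right) \right)} + v{\left(38 \right)} = \left(-2 - 224\right) + \frac{35}{38} = \left(-2 - 224\right) + 35 \cdot \frac{1}{38} = -226 + \frac{35}{38} = - \frac{8553}{38}$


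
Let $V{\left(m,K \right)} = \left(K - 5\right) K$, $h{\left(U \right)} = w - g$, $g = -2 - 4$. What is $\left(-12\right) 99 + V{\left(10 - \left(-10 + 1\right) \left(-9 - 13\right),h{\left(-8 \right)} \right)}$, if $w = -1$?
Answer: $-1188$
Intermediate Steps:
$g = -6$
$h{\left(U \right)} = 5$ ($h{\left(U \right)} = -1 - -6 = -1 + 6 = 5$)
$V{\left(m,K \right)} = K \left(-5 + K\right)$ ($V{\left(m,K \right)} = \left(-5 + K\right) K = K \left(-5 + K\right)$)
$\left(-12\right) 99 + V{\left(10 - \left(-10 + 1\right) \left(-9 - 13\right),h{\left(-8 \right)} \right)} = \left(-12\right) 99 + 5 \left(-5 + 5\right) = -1188 + 5 \cdot 0 = -1188 + 0 = -1188$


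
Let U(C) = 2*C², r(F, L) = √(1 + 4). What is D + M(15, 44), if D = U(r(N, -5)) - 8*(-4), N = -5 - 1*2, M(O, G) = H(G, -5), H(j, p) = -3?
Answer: 39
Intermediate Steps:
M(O, G) = -3
N = -7 (N = -5 - 2 = -7)
r(F, L) = √5
D = 42 (D = 2*(√5)² - 8*(-4) = 2*5 + 32 = 10 + 32 = 42)
D + M(15, 44) = 42 - 3 = 39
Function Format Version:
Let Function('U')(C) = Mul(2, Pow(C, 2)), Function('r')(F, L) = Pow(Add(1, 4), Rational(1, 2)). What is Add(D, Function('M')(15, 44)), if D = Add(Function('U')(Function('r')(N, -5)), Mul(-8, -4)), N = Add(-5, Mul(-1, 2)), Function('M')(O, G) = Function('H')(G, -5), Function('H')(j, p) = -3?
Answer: 39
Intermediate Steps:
Function('M')(O, G) = -3
N = -7 (N = Add(-5, -2) = -7)
Function('r')(F, L) = Pow(5, Rational(1, 2))
D = 42 (D = Add(Mul(2, Pow(Pow(5, Rational(1, 2)), 2)), Mul(-8, -4)) = Add(Mul(2, 5), 32) = Add(10, 32) = 42)
Add(D, Function('M')(15, 44)) = Add(42, -3) = 39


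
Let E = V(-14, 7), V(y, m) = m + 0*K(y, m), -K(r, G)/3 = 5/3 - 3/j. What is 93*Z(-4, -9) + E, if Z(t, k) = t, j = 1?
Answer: -365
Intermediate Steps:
K(r, G) = 4 (K(r, G) = -3*(5/3 - 3/1) = -3*(5*(⅓) - 3*1) = -3*(5/3 - 3) = -3*(-4/3) = 4)
V(y, m) = m (V(y, m) = m + 0*4 = m + 0 = m)
E = 7
93*Z(-4, -9) + E = 93*(-4) + 7 = -372 + 7 = -365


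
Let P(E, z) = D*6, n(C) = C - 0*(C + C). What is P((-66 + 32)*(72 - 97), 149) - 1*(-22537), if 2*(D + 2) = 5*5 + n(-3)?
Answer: 22591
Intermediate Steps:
n(C) = C (n(C) = C - 0*2*C = C - 1*0 = C + 0 = C)
D = 9 (D = -2 + (5*5 - 3)/2 = -2 + (25 - 3)/2 = -2 + (1/2)*22 = -2 + 11 = 9)
P(E, z) = 54 (P(E, z) = 9*6 = 54)
P((-66 + 32)*(72 - 97), 149) - 1*(-22537) = 54 - 1*(-22537) = 54 + 22537 = 22591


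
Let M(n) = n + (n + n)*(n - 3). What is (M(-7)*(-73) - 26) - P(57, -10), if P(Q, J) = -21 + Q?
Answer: -9771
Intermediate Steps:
M(n) = n + 2*n*(-3 + n) (M(n) = n + (2*n)*(-3 + n) = n + 2*n*(-3 + n))
(M(-7)*(-73) - 26) - P(57, -10) = (-7*(-5 + 2*(-7))*(-73) - 26) - (-21 + 57) = (-7*(-5 - 14)*(-73) - 26) - 1*36 = (-7*(-19)*(-73) - 26) - 36 = (133*(-73) - 26) - 36 = (-9709 - 26) - 36 = -9735 - 36 = -9771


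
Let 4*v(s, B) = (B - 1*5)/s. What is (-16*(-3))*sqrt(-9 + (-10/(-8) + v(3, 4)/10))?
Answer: 28*I*sqrt(570)/5 ≈ 133.7*I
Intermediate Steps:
v(s, B) = (-5 + B)/(4*s) (v(s, B) = ((B - 1*5)/s)/4 = ((B - 5)/s)/4 = ((-5 + B)/s)/4 = (-5 + B)/(4*s))
(-16*(-3))*sqrt(-9 + (-10/(-8) + v(3, 4)/10)) = (-16*(-3))*sqrt(-9 + (-10/(-8) + ((1/4)*(-5 + 4)/3)/10)) = 48*sqrt(-9 + (-10*(-1/8) + ((1/4)*(1/3)*(-1))*(1/10))) = 48*sqrt(-9 + (5/4 - 1/12*1/10)) = 48*sqrt(-9 + (5/4 - 1/120)) = 48*sqrt(-9 + 149/120) = 48*sqrt(-931/120) = 48*(7*I*sqrt(570)/60) = 28*I*sqrt(570)/5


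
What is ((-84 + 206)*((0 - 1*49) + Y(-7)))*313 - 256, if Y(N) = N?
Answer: -2138672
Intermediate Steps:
((-84 + 206)*((0 - 1*49) + Y(-7)))*313 - 256 = ((-84 + 206)*((0 - 1*49) - 7))*313 - 256 = (122*((0 - 49) - 7))*313 - 256 = (122*(-49 - 7))*313 - 256 = (122*(-56))*313 - 256 = -6832*313 - 256 = -2138416 - 256 = -2138672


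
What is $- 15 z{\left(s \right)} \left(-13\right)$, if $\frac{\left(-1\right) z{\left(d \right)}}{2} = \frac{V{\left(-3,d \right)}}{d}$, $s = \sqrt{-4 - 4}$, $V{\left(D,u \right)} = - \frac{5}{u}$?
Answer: $- \frac{975}{4} \approx -243.75$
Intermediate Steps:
$s = 2 i \sqrt{2}$ ($s = \sqrt{-8} = 2 i \sqrt{2} \approx 2.8284 i$)
$z{\left(d \right)} = \frac{10}{d^{2}}$ ($z{\left(d \right)} = - 2 \frac{\left(-5\right) \frac{1}{d}}{d} = - 2 \left(- \frac{5}{d^{2}}\right) = \frac{10}{d^{2}}$)
$- 15 z{\left(s \right)} \left(-13\right) = - 15 \frac{10}{-8} \left(-13\right) = - 15 \cdot 10 \left(- \frac{1}{8}\right) \left(-13\right) = \left(-15\right) \left(- \frac{5}{4}\right) \left(-13\right) = \frac{75}{4} \left(-13\right) = - \frac{975}{4}$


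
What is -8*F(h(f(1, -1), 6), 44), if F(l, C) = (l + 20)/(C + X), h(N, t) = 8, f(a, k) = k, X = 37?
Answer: -224/81 ≈ -2.7654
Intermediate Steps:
F(l, C) = (20 + l)/(37 + C) (F(l, C) = (l + 20)/(C + 37) = (20 + l)/(37 + C))
-8*F(h(f(1, -1), 6), 44) = -8*(20 + 8)/(37 + 44) = -8*28/81 = -224/81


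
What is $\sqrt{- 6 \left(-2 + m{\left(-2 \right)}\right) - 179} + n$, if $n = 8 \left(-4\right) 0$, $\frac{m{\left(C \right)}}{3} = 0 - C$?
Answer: $i \sqrt{203} \approx 14.248 i$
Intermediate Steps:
$m{\left(C \right)} = - 3 C$ ($m{\left(C \right)} = 3 \left(0 - C\right) = 3 \left(- C\right) = - 3 C$)
$n = 0$ ($n = \left(-32\right) 0 = 0$)
$\sqrt{- 6 \left(-2 + m{\left(-2 \right)}\right) - 179} + n = \sqrt{- 6 \left(-2 - -6\right) - 179} + 0 = \sqrt{- 6 \left(-2 + 6\right) - 179} + 0 = \sqrt{\left(-6\right) 4 - 179} + 0 = \sqrt{-24 - 179} + 0 = \sqrt{-203} + 0 = i \sqrt{203} + 0 = i \sqrt{203}$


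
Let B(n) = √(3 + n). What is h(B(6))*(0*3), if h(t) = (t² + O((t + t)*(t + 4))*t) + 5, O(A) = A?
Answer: 0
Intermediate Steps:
h(t) = 5 + t² + 2*t²*(4 + t) (h(t) = (t² + ((t + t)*(t + 4))*t) + 5 = (t² + ((2*t)*(4 + t))*t) + 5 = (t² + (2*t*(4 + t))*t) + 5 = (t² + 2*t²*(4 + t)) + 5 = 5 + t² + 2*t²*(4 + t))
h(B(6))*(0*3) = (5 + 2*(√(3 + 6))³ + 9*(√(3 + 6))²)*(0*3) = (5 + 2*(√9)³ + 9*(√9)²)*0 = (5 + 2*3³ + 9*3²)*0 = (5 + 2*27 + 9*9)*0 = (5 + 54 + 81)*0 = 140*0 = 0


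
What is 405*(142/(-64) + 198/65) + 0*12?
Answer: 139401/416 ≈ 335.10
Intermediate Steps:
405*(142/(-64) + 198/65) + 0*12 = 405*(142*(-1/64) + 198*(1/65)) + 0 = 405*(-71/32 + 198/65) + 0 = 405*(1721/2080) + 0 = 139401/416 + 0 = 139401/416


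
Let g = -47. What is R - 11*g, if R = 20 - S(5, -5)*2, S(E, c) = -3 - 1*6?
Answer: 555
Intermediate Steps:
S(E, c) = -9 (S(E, c) = -3 - 6 = -9)
R = 38 (R = 20 - (-9)*2 = 20 - 1*(-18) = 20 + 18 = 38)
R - 11*g = 38 - 11*(-47) = 38 + 517 = 555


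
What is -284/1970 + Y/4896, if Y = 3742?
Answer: 1495319/2411280 ≈ 0.62014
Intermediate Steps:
-284/1970 + Y/4896 = -284/1970 + 3742/4896 = -284*1/1970 + 3742*(1/4896) = -142/985 + 1871/2448 = 1495319/2411280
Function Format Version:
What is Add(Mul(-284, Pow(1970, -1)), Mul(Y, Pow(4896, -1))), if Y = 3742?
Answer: Rational(1495319, 2411280) ≈ 0.62014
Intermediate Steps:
Add(Mul(-284, Pow(1970, -1)), Mul(Y, Pow(4896, -1))) = Add(Mul(-284, Pow(1970, -1)), Mul(3742, Pow(4896, -1))) = Add(Mul(-284, Rational(1, 1970)), Mul(3742, Rational(1, 4896))) = Add(Rational(-142, 985), Rational(1871, 2448)) = Rational(1495319, 2411280)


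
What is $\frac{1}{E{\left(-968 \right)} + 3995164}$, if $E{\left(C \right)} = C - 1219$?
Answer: $\frac{1}{3992977} \approx 2.5044 \cdot 10^{-7}$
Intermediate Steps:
$E{\left(C \right)} = -1219 + C$ ($E{\left(C \right)} = C - 1219 = -1219 + C$)
$\frac{1}{E{\left(-968 \right)} + 3995164} = \frac{1}{\left(-1219 - 968\right) + 3995164} = \frac{1}{-2187 + 3995164} = \frac{1}{3992977}$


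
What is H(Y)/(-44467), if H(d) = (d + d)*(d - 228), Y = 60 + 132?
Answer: 13824/44467 ≈ 0.31088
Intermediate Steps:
Y = 192
H(d) = 2*d*(-228 + d) (H(d) = (2*d)*(-228 + d) = 2*d*(-228 + d))
H(Y)/(-44467) = (2*192*(-228 + 192))/(-44467) = (2*192*(-36))*(-1/44467) = -13824*(-1/44467) = 13824/44467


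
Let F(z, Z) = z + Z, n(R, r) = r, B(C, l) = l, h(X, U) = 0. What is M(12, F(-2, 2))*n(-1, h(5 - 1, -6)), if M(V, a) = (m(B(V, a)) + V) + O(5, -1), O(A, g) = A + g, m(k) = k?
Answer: 0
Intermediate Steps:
F(z, Z) = Z + z
M(V, a) = 4 + V + a (M(V, a) = (a + V) + (5 - 1) = (V + a) + 4 = 4 + V + a)
M(12, F(-2, 2))*n(-1, h(5 - 1, -6)) = (4 + 12 + (2 - 2))*0 = (4 + 12 + 0)*0 = 16*0 = 0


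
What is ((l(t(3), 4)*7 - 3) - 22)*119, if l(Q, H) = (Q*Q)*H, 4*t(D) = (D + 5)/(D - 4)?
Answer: 10353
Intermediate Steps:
t(D) = (5 + D)/(4*(-4 + D)) (t(D) = ((D + 5)/(D - 4))/4 = ((5 + D)/(-4 + D))/4 = (5 + D)/(4*(-4 + D)))
l(Q, H) = H*Q² (l(Q, H) = Q²*H = H*Q²)
((l(t(3), 4)*7 - 3) - 22)*119 = (((4*((5 + 3)/(4*(-4 + 3)))²)*7 - 3) - 22)*119 = (((4*((¼)*8/(-1))²)*7 - 3) - 22)*119 = (((4*((¼)*(-1)*8)²)*7 - 3) - 22)*119 = (((4*(-2)²)*7 - 3) - 22)*119 = (((4*4)*7 - 3) - 22)*119 = ((16*7 - 3) - 22)*119 = ((112 - 3) - 22)*119 = (109 - 22)*119 = 87*119 = 10353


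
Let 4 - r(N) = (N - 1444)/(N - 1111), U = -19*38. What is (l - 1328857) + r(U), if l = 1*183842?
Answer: -699602443/611 ≈ -1.1450e+6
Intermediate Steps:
l = 183842
U = -722
r(N) = 4 - (-1444 + N)/(-1111 + N) (r(N) = 4 - (N - 1444)/(N - 1111) = 4 - (-1444 + N)/(-1111 + N))
(l - 1328857) + r(U) = (183842 - 1328857) + 3*(-1000 - 722)/(-1111 - 722) = -1145015 + 3*(-1722)/(-1833) = -1145015 + 3*(-1/1833)*(-1722) = -1145015 + 1722/611 = -699602443/611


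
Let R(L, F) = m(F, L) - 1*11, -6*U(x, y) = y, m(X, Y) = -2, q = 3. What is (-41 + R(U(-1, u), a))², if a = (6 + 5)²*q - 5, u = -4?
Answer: 2916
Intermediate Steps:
U(x, y) = -y/6
a = 358 (a = (6 + 5)²*3 - 5 = 11²*3 - 5 = 121*3 - 5 = 363 - 5 = 358)
R(L, F) = -13 (R(L, F) = -2 - 1*11 = -2 - 11 = -13)
(-41 + R(U(-1, u), a))² = (-41 - 13)² = (-54)² = 2916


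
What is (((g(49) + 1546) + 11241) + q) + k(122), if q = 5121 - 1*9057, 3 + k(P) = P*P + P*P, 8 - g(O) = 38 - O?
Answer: 38635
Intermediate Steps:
g(O) = -30 + O (g(O) = 8 - (38 - O) = 8 + (-38 + O) = -30 + O)
k(P) = -3 + 2*P² (k(P) = -3 + (P*P + P*P) = -3 + (P² + P²) = -3 + 2*P²)
q = -3936 (q = 5121 - 9057 = -3936)
(((g(49) + 1546) + 11241) + q) + k(122) = ((((-30 + 49) + 1546) + 11241) - 3936) + (-3 + 2*122²) = (((19 + 1546) + 11241) - 3936) + (-3 + 2*14884) = ((1565 + 11241) - 3936) + (-3 + 29768) = (12806 - 3936) + 29765 = 8870 + 29765 = 38635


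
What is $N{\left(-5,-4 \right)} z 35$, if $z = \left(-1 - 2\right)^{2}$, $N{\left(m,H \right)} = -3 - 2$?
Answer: $-1575$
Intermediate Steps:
$N{\left(m,H \right)} = -5$
$z = 9$ ($z = \left(-3\right)^{2} = 9$)
$N{\left(-5,-4 \right)} z 35 = \left(-5\right) 9 \cdot 35 = \left(-45\right) 35 = -1575$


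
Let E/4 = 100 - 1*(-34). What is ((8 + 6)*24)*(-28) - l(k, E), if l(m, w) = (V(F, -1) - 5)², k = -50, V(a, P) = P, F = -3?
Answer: -9444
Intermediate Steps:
E = 536 (E = 4*(100 - 1*(-34)) = 4*(100 + 34) = 4*134 = 536)
l(m, w) = 36 (l(m, w) = (-1 - 5)² = (-6)² = 36)
((8 + 6)*24)*(-28) - l(k, E) = ((8 + 6)*24)*(-28) - 1*36 = (14*24)*(-28) - 36 = 336*(-28) - 36 = -9408 - 36 = -9444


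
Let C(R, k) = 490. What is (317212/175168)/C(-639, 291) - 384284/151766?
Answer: -588140093973/232614783520 ≈ -2.5284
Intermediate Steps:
(317212/175168)/C(-639, 291) - 384284/151766 = (317212/175168)/490 - 384284/151766 = (317212*(1/175168))*(1/490) - 384284*1/151766 = (11329/6256)*(1/490) - 192142/75883 = 11329/3065440 - 192142/75883 = -588140093973/232614783520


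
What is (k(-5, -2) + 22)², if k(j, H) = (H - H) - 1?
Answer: 441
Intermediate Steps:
k(j, H) = -1 (k(j, H) = 0 - 1 = -1)
(k(-5, -2) + 22)² = (-1 + 22)² = 21² = 441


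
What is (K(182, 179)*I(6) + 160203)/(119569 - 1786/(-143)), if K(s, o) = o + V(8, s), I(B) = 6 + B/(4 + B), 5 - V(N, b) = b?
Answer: 12728287/9500085 ≈ 1.3398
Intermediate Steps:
V(N, b) = 5 - b
I(B) = 6 + B/(4 + B)
K(s, o) = 5 + o - s (K(s, o) = o + (5 - s) = 5 + o - s)
(K(182, 179)*I(6) + 160203)/(119569 - 1786/(-143)) = ((5 + 179 - 1*182)*((24 + 7*6)/(4 + 6)) + 160203)/(119569 - 1786/(-143)) = ((5 + 179 - 182)*((24 + 42)/10) + 160203)/(119569 - 1/143*(-1786)) = (2*((⅒)*66) + 160203)/(119569 + 1786/143) = (2*(33/5) + 160203)/(17100153/143) = (66/5 + 160203)*(143/17100153) = (801081/5)*(143/17100153) = 12728287/9500085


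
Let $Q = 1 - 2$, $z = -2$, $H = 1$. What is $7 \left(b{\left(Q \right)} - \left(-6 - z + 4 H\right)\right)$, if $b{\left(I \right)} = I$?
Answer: $-7$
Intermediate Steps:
$Q = -1$
$7 \left(b{\left(Q \right)} - \left(-6 - z + 4 H\right)\right) = 7 \left(-1 + \left(-2 + \left(6 - 4\right)\right)\right) = 7 \left(-1 + \left(-2 + 2\right)\right) = 7 \left(-1 + 0\right) = 7 \left(-1\right) = -7$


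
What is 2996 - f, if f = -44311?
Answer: 47307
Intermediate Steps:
2996 - f = 2996 - 1*(-44311) = 2996 + 44311 = 47307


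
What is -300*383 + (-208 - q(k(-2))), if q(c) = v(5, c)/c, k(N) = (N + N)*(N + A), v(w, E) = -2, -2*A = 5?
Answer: -1035971/9 ≈ -1.1511e+5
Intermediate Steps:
A = -5/2 (A = -½*5 = -5/2 ≈ -2.5000)
k(N) = 2*N*(-5/2 + N) (k(N) = (N + N)*(N - 5/2) = (2*N)*(-5/2 + N) = 2*N*(-5/2 + N))
q(c) = -2/c
-300*383 + (-208 - q(k(-2))) = -300*383 + (-208 - (-2)/((-2*(-5 + 2*(-2))))) = -114900 + (-208 - (-2)/((-2*(-5 - 4)))) = -114900 + (-208 - (-2)/((-2*(-9)))) = -114900 + (-208 - (-2)/18) = -114900 + (-208 - 1*(-⅑)) = -114900 + (-208 + ⅑) = -114900 - 1871/9 = -1035971/9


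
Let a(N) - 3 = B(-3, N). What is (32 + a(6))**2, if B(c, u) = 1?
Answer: 1296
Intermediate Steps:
a(N) = 4 (a(N) = 3 + 1 = 4)
(32 + a(6))**2 = (32 + 4)**2 = 36**2 = 1296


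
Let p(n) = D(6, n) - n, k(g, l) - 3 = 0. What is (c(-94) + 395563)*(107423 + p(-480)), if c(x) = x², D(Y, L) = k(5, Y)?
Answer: 43637078494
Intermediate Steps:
k(g, l) = 3 (k(g, l) = 3 + 0 = 3)
D(Y, L) = 3
p(n) = 3 - n
(c(-94) + 395563)*(107423 + p(-480)) = ((-94)² + 395563)*(107423 + (3 - 1*(-480))) = (8836 + 395563)*(107423 + (3 + 480)) = 404399*(107423 + 483) = 404399*107906 = 43637078494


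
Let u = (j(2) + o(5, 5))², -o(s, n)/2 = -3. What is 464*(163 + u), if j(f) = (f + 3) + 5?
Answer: 194416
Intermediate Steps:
j(f) = 8 + f (j(f) = (3 + f) + 5 = 8 + f)
o(s, n) = 6 (o(s, n) = -2*(-3) = 6)
u = 256 (u = ((8 + 2) + 6)² = (10 + 6)² = 16² = 256)
464*(163 + u) = 464*(163 + 256) = 464*419 = 194416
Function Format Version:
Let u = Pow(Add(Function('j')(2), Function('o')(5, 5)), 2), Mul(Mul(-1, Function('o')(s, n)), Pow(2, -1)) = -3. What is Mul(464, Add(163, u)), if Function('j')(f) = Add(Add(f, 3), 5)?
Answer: 194416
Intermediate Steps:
Function('j')(f) = Add(8, f) (Function('j')(f) = Add(Add(3, f), 5) = Add(8, f))
Function('o')(s, n) = 6 (Function('o')(s, n) = Mul(-2, -3) = 6)
u = 256 (u = Pow(Add(Add(8, 2), 6), 2) = Pow(Add(10, 6), 2) = Pow(16, 2) = 256)
Mul(464, Add(163, u)) = Mul(464, Add(163, 256)) = Mul(464, 419) = 194416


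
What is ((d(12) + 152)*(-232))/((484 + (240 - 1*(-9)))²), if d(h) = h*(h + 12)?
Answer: -102080/537289 ≈ -0.18999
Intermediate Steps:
d(h) = h*(12 + h)
((d(12) + 152)*(-232))/((484 + (240 - 1*(-9)))²) = ((12*(12 + 12) + 152)*(-232))/((484 + (240 - 1*(-9)))²) = ((12*24 + 152)*(-232))/((484 + (240 + 9))²) = ((288 + 152)*(-232))/((484 + 249)²) = (440*(-232))/(733²) = -102080/537289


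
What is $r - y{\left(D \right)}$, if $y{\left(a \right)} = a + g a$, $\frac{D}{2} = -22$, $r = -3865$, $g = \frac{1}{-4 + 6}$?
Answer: $-3799$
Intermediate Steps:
$g = \frac{1}{2} \approx 0.5$
$D = -44$ ($D = 2 \left(-22\right) = -44$)
$y{\left(a \right)} = \frac{3 a}{2}$ ($y{\left(a \right)} = a + \frac{a}{2} = \frac{3 a}{2}$)
$r - y{\left(D \right)} = -3865 - \frac{3}{2} \left(-44\right) = -3865 - -66 = -3865 + 66 = -3799$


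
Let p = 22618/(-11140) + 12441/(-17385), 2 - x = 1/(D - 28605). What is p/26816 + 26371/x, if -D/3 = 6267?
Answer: 216417579615626887323/16413474187047040 ≈ 13185.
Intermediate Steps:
D = -18801 (D = -3*6267 = -18801)
x = 94813/47406 (x = 2 - 1/(-18801 - 28605) = 2 - 1/(-47406) = 2 - 1*(-1/47406) = 2 + 1/47406 = 94813/47406 ≈ 2.0000)
p = -17726889/6455630 (p = 22618*(-1/11140) + 12441*(-1/17385) = -11309/5570 - 4147/5795 = -17726889/6455630 ≈ -2.7460)
p/26816 + 26371/x = -17726889/6455630/26816 + 26371/(94813/47406) = -17726889/6455630*1/26816 + 26371*(47406/94813) = -17726889/173114174080 + 1250143626/94813 = 216417579615626887323/16413474187047040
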